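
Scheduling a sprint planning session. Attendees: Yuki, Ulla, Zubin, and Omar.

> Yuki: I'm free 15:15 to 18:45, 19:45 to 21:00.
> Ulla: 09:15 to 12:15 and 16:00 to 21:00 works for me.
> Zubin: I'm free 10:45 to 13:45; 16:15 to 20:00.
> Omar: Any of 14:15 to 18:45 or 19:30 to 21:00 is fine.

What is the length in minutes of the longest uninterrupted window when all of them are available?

Yuki ∩ Ulla: 16:00-18:45, 19:45-21:00.
Yuki ∩ Ulla ∩ Zubin: 16:15-18:45, 19:45-20:00.
Yuki ∩ Ulla ∩ Zubin ∩ Omar: 16:15-18:45, 19:45-20:00.
The longest is 16:15-18:45 at 150 minutes.

150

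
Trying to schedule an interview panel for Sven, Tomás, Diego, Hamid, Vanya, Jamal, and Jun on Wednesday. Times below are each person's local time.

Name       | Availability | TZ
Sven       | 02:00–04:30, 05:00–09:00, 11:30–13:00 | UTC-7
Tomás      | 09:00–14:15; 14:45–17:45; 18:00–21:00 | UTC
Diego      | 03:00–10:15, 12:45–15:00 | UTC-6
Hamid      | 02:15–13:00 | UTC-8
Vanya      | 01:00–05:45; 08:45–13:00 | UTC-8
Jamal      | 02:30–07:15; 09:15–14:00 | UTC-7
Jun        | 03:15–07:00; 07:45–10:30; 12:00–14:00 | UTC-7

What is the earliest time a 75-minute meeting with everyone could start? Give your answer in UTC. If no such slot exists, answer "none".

10:15

Sven in UTC: 09:00-11:30, 12:00-16:00, 18:30-20:00 (add 7h to convert from UTC-7).
Tomás in UTC: 09:00-14:15, 14:45-17:45, 18:00-21:00.
Diego in UTC: 09:00-16:15, 18:45-21:00 (add 6h to convert from UTC-6).
Hamid in UTC: 10:15-21:00 (add 8h to convert from UTC-8).
Vanya in UTC: 09:00-13:45, 16:45-21:00 (add 8h to convert from UTC-8).
Jamal in UTC: 09:30-14:15, 16:15-21:00 (add 7h to convert from UTC-7).
Jun in UTC: 10:15-14:00, 14:45-17:30, 19:00-21:00 (add 7h to convert from UTC-7).
Sven ∩ Tomás: 09:00-11:30, 12:00-14:15, 14:45-16:00, 18:30-20:00.
Sven ∩ Tomás ∩ Diego: 09:00-11:30, 12:00-14:15, 14:45-16:00, 18:45-20:00.
Sven ∩ Tomás ∩ Diego ∩ Hamid: 10:15-11:30, 12:00-14:15, 14:45-16:00, 18:45-20:00.
Sven ∩ Tomás ∩ Diego ∩ Hamid ∩ Vanya: 10:15-11:30, 12:00-13:45, 18:45-20:00.
Sven ∩ Tomás ∩ Diego ∩ Hamid ∩ Vanya ∩ Jamal: 10:15-11:30, 12:00-13:45, 18:45-20:00.
Sven ∩ Tomás ∩ Diego ∩ Hamid ∩ Vanya ∩ Jamal ∩ Jun: 10:15-11:30, 12:00-13:45, 19:00-20:00.
The first common window of at least 75 minutes is 10:15-11:30, so the earliest start is 10:15.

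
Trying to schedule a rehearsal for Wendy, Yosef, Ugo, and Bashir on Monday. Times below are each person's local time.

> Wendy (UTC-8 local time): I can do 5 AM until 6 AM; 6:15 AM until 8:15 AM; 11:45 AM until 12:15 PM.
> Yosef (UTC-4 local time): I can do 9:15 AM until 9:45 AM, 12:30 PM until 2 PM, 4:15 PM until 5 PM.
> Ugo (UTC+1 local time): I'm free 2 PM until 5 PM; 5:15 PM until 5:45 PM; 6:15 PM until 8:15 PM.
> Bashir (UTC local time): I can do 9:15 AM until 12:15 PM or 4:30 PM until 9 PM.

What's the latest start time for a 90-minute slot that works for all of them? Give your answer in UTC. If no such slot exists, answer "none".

none

Wendy in UTC: 13:00-14:00, 14:15-16:15, 19:45-20:15 (add 8h to convert from UTC-8).
Yosef in UTC: 13:15-13:45, 16:30-18:00, 20:15-21:00 (add 4h to convert from UTC-4).
Ugo in UTC: 13:00-16:00, 16:15-16:45, 17:15-19:15 (subtract 1h to convert from UTC+1).
Bashir in UTC: 09:15-12:15, 16:30-21:00.
Wendy ∩ Yosef: 13:15-13:45.
Wendy ∩ Yosef ∩ Ugo: 13:15-13:45.
Wendy ∩ Yosef ∩ Ugo ∩ Bashir: ∅.
There is no time when everyone is free.
No common window is at least 90 minutes long.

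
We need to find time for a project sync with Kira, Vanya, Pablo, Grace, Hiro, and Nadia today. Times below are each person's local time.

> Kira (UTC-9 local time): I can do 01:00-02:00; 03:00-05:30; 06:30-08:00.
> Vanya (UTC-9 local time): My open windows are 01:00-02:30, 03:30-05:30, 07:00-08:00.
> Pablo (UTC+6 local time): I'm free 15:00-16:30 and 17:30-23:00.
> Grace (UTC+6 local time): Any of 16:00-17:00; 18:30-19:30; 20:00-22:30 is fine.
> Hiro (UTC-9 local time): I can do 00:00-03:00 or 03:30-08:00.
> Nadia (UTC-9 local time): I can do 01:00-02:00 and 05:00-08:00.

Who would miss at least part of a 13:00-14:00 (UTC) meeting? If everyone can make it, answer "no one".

Grace, Nadia

Kira in UTC: 10:00-11:00, 12:00-14:30, 15:30-17:00 (add 9h to convert from UTC-9).
Vanya in UTC: 10:00-11:30, 12:30-14:30, 16:00-17:00 (add 9h to convert from UTC-9).
Pablo in UTC: 09:00-10:30, 11:30-17:00 (subtract 6h to convert from UTC+6).
Grace in UTC: 10:00-11:00, 12:30-13:30, 14:00-16:30 (subtract 6h to convert from UTC+6).
Hiro in UTC: 09:00-12:00, 12:30-17:00 (add 9h to convert from UTC-9).
Nadia in UTC: 10:00-11:00, 14:00-17:00 (add 9h to convert from UTC-9).
Kira: free for 13:00-14:00. Vanya: free for 13:00-14:00. Pablo: free for 13:00-14:00. Grace: not fully free for 13:00-14:00. Hiro: free for 13:00-14:00. Nadia: not fully free for 13:00-14:00.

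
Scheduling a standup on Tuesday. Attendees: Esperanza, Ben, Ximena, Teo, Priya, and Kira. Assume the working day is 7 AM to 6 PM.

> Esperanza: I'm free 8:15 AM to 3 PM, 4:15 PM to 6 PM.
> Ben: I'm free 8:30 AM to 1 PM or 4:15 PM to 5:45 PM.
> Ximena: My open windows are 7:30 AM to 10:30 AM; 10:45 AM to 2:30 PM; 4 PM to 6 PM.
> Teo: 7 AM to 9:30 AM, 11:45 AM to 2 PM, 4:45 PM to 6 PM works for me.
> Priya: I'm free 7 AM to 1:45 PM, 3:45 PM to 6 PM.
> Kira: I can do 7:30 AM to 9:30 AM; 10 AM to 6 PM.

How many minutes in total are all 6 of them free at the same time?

195

Esperanza ∩ Ben: 08:30-13:00, 16:15-17:45.
Esperanza ∩ Ben ∩ Ximena: 08:30-10:30, 10:45-13:00, 16:15-17:45.
Esperanza ∩ Ben ∩ Ximena ∩ Teo: 08:30-09:30, 11:45-13:00, 16:45-17:45.
Esperanza ∩ Ben ∩ Ximena ∩ Teo ∩ Priya: 08:30-09:30, 11:45-13:00, 16:45-17:45.
Esperanza ∩ Ben ∩ Ximena ∩ Teo ∩ Priya ∩ Kira: 08:30-09:30, 11:45-13:00, 16:45-17:45.
Summing the common windows: 60 + 75 + 60 = 195 minutes.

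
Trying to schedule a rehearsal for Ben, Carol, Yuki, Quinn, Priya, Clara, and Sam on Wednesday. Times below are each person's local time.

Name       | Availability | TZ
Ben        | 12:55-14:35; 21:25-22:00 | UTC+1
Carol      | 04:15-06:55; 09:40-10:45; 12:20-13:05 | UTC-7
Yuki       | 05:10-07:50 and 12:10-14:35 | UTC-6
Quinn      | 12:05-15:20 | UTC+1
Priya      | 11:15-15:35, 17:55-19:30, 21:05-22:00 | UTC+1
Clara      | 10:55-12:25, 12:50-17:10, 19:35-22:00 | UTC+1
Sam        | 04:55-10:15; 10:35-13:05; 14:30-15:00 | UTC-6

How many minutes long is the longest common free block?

Ben in UTC: 11:55-13:35, 20:25-21:00 (subtract 1h to convert from UTC+1).
Carol in UTC: 11:15-13:55, 16:40-17:45, 19:20-20:05 (add 7h to convert from UTC-7).
Yuki in UTC: 11:10-13:50, 18:10-20:35 (add 6h to convert from UTC-6).
Quinn in UTC: 11:05-14:20 (subtract 1h to convert from UTC+1).
Priya in UTC: 10:15-14:35, 16:55-18:30, 20:05-21:00 (subtract 1h to convert from UTC+1).
Clara in UTC: 09:55-11:25, 11:50-16:10, 18:35-21:00 (subtract 1h to convert from UTC+1).
Sam in UTC: 10:55-16:15, 16:35-19:05, 20:30-21:00 (add 6h to convert from UTC-6).
Ben ∩ Carol: 11:55-13:35.
Ben ∩ Carol ∩ Yuki: 11:55-13:35.
Ben ∩ Carol ∩ Yuki ∩ Quinn: 11:55-13:35.
Ben ∩ Carol ∩ Yuki ∩ Quinn ∩ Priya: 11:55-13:35.
Ben ∩ Carol ∩ Yuki ∩ Quinn ∩ Priya ∩ Clara: 11:55-13:35.
Ben ∩ Carol ∩ Yuki ∩ Quinn ∩ Priya ∩ Clara ∩ Sam: 11:55-13:35.
So the common availability across everyone is 11:55-13:35.
The longest is 11:55-13:35 at 100 minutes.

100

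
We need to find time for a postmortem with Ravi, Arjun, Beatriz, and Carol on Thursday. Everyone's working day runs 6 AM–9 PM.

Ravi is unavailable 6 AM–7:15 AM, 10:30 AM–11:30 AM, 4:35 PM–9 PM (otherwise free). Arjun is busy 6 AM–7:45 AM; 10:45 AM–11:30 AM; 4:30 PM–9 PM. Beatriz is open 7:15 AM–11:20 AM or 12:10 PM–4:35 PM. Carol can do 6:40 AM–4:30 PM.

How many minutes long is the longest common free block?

Ravi free: 07:15-10:30, 11:30-16:35 (invert busy blocks within the working day).
Arjun free: 07:45-10:45, 11:30-16:30 (invert busy blocks within the working day).
Beatriz free: 07:15-11:20, 12:10-16:35.
Carol free: 06:40-16:30.
Ravi ∩ Arjun: 07:45-10:30, 11:30-16:30.
Ravi ∩ Arjun ∩ Beatriz: 07:45-10:30, 12:10-16:30.
Ravi ∩ Arjun ∩ Beatriz ∩ Carol: 07:45-10:30, 12:10-16:30.
So the common availability across everyone is 07:45-10:30, 12:10-16:30.
The longest is 12:10-16:30 at 260 minutes.

260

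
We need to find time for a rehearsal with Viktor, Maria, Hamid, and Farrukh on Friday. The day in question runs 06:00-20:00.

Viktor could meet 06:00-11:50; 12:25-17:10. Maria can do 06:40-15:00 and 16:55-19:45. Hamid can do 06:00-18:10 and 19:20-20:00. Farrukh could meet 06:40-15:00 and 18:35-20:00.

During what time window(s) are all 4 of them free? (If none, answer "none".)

06:40-11:50, 12:25-15:00

Viktor ∩ Maria: 06:40-11:50, 12:25-15:00, 16:55-17:10.
Viktor ∩ Maria ∩ Hamid: 06:40-11:50, 12:25-15:00, 16:55-17:10.
Viktor ∩ Maria ∩ Hamid ∩ Farrukh: 06:40-11:50, 12:25-15:00.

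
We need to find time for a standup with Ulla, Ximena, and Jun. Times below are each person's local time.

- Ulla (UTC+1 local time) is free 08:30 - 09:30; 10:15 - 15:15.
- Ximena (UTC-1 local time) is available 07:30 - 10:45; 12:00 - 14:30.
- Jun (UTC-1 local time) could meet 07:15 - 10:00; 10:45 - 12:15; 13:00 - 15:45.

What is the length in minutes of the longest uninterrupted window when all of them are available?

105

Ulla in UTC: 07:30-08:30, 09:15-14:15 (subtract 1h to convert from UTC+1).
Ximena in UTC: 08:30-11:45, 13:00-15:30 (add 1h to convert from UTC-1).
Jun in UTC: 08:15-11:00, 11:45-13:15, 14:00-16:45 (add 1h to convert from UTC-1).
Ulla ∩ Ximena: 09:15-11:45, 13:00-14:15.
Ulla ∩ Ximena ∩ Jun: 09:15-11:00, 13:00-13:15, 14:00-14:15.
The longest is 09:15-11:00 at 105 minutes.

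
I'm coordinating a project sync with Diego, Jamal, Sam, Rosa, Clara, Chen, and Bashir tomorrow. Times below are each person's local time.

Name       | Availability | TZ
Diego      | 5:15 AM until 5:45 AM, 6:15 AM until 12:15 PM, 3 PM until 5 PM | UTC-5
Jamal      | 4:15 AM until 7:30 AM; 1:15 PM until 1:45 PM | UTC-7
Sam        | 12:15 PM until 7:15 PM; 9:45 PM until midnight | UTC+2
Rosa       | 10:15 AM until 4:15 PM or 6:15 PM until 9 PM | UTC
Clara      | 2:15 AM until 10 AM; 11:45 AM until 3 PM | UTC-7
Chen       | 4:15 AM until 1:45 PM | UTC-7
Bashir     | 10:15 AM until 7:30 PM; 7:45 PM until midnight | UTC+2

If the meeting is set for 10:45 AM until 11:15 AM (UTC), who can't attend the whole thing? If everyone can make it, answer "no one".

Chen, Diego, Jamal

Diego in UTC: 10:15-10:45, 11:15-17:15, 20:00-22:00 (add 5h to convert from UTC-5).
Jamal in UTC: 11:15-14:30, 20:15-20:45 (add 7h to convert from UTC-7).
Sam in UTC: 10:15-17:15, 19:45-22:00 (subtract 2h to convert from UTC+2).
Rosa in UTC: 10:15-16:15, 18:15-21:00.
Clara in UTC: 09:15-17:00, 18:45-22:00 (add 7h to convert from UTC-7).
Chen in UTC: 11:15-20:45 (add 7h to convert from UTC-7).
Bashir in UTC: 08:15-17:30, 17:45-22:00 (subtract 2h to convert from UTC+2).
Diego: not fully free for 10:45-11:15. Jamal: not fully free for 10:45-11:15. Sam: free for 10:45-11:15. Rosa: free for 10:45-11:15. Clara: free for 10:45-11:15. Chen: not fully free for 10:45-11:15. Bashir: free for 10:45-11:15.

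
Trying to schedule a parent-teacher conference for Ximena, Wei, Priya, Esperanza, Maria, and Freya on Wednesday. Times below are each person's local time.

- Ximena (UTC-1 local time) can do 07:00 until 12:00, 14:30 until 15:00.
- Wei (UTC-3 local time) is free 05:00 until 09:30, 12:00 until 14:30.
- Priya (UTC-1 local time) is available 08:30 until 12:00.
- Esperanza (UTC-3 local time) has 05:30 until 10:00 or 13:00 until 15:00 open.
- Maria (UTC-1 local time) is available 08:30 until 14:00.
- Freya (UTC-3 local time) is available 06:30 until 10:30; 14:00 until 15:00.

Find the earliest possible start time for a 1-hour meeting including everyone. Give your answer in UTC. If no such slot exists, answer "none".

09:30

Ximena in UTC: 08:00-13:00, 15:30-16:00 (add 1h to convert from UTC-1).
Wei in UTC: 08:00-12:30, 15:00-17:30 (add 3h to convert from UTC-3).
Priya in UTC: 09:30-13:00 (add 1h to convert from UTC-1).
Esperanza in UTC: 08:30-13:00, 16:00-18:00 (add 3h to convert from UTC-3).
Maria in UTC: 09:30-15:00 (add 1h to convert from UTC-1).
Freya in UTC: 09:30-13:30, 17:00-18:00 (add 3h to convert from UTC-3).
Ximena ∩ Wei: 08:00-12:30, 15:30-16:00.
Ximena ∩ Wei ∩ Priya: 09:30-12:30.
Ximena ∩ Wei ∩ Priya ∩ Esperanza: 09:30-12:30.
Ximena ∩ Wei ∩ Priya ∩ Esperanza ∩ Maria: 09:30-12:30.
Ximena ∩ Wei ∩ Priya ∩ Esperanza ∩ Maria ∩ Freya: 09:30-12:30.
The first common window of at least 60 minutes is 09:30-12:30, so the earliest start is 09:30.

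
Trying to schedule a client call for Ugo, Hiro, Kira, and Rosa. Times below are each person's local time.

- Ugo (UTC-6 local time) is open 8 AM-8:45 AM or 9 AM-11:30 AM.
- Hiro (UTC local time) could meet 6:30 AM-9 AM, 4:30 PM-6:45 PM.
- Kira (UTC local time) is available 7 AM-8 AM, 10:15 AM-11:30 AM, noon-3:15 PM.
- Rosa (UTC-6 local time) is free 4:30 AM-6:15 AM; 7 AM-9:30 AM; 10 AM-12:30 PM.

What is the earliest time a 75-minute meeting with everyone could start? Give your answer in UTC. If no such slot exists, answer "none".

Ugo in UTC: 14:00-14:45, 15:00-17:30 (add 6h to convert from UTC-6).
Hiro in UTC: 06:30-09:00, 16:30-18:45.
Kira in UTC: 07:00-08:00, 10:15-11:30, 12:00-15:15.
Rosa in UTC: 10:30-12:15, 13:00-15:30, 16:00-18:30 (add 6h to convert from UTC-6).
Ugo ∩ Hiro: 16:30-17:30.
Ugo ∩ Hiro ∩ Kira: ∅.
Ugo ∩ Hiro ∩ Kira ∩ Rosa: ∅.
There is no time when everyone is free.
No common window is at least 75 minutes long.

none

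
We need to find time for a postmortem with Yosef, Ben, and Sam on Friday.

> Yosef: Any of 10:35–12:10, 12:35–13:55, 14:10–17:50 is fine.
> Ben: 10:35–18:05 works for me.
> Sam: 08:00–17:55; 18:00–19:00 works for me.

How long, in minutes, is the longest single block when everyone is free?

Yosef ∩ Ben: 10:35-12:10, 12:35-13:55, 14:10-17:50.
Yosef ∩ Ben ∩ Sam: 10:35-12:10, 12:35-13:55, 14:10-17:50.
The longest is 14:10-17:50 at 220 minutes.

220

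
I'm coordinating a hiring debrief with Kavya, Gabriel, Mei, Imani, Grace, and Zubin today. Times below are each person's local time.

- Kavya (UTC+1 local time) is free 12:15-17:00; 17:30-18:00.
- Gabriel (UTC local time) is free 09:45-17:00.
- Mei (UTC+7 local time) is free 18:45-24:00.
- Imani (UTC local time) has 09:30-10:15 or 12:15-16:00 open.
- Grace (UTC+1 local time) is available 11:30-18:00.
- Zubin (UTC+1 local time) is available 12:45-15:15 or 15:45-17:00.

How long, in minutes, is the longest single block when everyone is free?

Kavya in UTC: 11:15-16:00, 16:30-17:00 (subtract 1h to convert from UTC+1).
Gabriel in UTC: 09:45-17:00.
Mei in UTC: 11:45-17:00 (subtract 7h to convert from UTC+7).
Imani in UTC: 09:30-10:15, 12:15-16:00.
Grace in UTC: 10:30-17:00 (subtract 1h to convert from UTC+1).
Zubin in UTC: 11:45-14:15, 14:45-16:00 (subtract 1h to convert from UTC+1).
Kavya ∩ Gabriel: 11:15-16:00, 16:30-17:00.
Kavya ∩ Gabriel ∩ Mei: 11:45-16:00, 16:30-17:00.
Kavya ∩ Gabriel ∩ Mei ∩ Imani: 12:15-16:00.
Kavya ∩ Gabriel ∩ Mei ∩ Imani ∩ Grace: 12:15-16:00.
Kavya ∩ Gabriel ∩ Mei ∩ Imani ∩ Grace ∩ Zubin: 12:15-14:15, 14:45-16:00.
Those are the intersection windows.
The longest is 12:15-14:15 at 120 minutes.

120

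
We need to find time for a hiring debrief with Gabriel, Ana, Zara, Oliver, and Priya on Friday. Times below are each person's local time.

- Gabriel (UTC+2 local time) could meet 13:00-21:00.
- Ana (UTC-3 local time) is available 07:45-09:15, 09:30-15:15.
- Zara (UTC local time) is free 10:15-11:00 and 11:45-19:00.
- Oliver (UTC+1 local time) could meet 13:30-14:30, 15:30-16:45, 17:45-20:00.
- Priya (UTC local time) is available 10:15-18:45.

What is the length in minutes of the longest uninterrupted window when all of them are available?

Gabriel in UTC: 11:00-19:00 (subtract 2h to convert from UTC+2).
Ana in UTC: 10:45-12:15, 12:30-18:15 (add 3h to convert from UTC-3).
Zara in UTC: 10:15-11:00, 11:45-19:00.
Oliver in UTC: 12:30-13:30, 14:30-15:45, 16:45-19:00 (subtract 1h to convert from UTC+1).
Priya in UTC: 10:15-18:45.
Gabriel ∩ Ana: 11:00-12:15, 12:30-18:15.
Gabriel ∩ Ana ∩ Zara: 11:45-12:15, 12:30-18:15.
Gabriel ∩ Ana ∩ Zara ∩ Oliver: 12:30-13:30, 14:30-15:45, 16:45-18:15.
Gabriel ∩ Ana ∩ Zara ∩ Oliver ∩ Priya: 12:30-13:30, 14:30-15:45, 16:45-18:15.
So the common availability across everyone is 12:30-13:30, 14:30-15:45, 16:45-18:15.
The longest is 16:45-18:15 at 90 minutes.

90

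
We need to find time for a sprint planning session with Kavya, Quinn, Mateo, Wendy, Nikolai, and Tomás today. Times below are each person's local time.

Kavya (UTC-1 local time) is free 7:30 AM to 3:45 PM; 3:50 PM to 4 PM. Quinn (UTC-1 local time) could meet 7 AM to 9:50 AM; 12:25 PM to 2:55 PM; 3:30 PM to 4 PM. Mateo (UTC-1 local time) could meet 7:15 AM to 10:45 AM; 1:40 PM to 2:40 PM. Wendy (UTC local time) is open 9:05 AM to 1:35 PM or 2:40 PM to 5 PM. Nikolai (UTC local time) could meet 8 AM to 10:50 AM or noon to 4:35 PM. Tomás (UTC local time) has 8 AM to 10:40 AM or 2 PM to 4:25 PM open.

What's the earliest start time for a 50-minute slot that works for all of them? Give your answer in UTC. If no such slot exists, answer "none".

Kavya in UTC: 08:30-16:45, 16:50-17:00 (add 1h to convert from UTC-1).
Quinn in UTC: 08:00-10:50, 13:25-15:55, 16:30-17:00 (add 1h to convert from UTC-1).
Mateo in UTC: 08:15-11:45, 14:40-15:40 (add 1h to convert from UTC-1).
Wendy in UTC: 09:05-13:35, 14:40-17:00.
Nikolai in UTC: 08:00-10:50, 12:00-16:35.
Tomás in UTC: 08:00-10:40, 14:00-16:25.
Kavya ∩ Quinn: 08:30-10:50, 13:25-15:55, 16:30-16:45, 16:50-17:00.
Kavya ∩ Quinn ∩ Mateo: 08:30-10:50, 14:40-15:40.
Kavya ∩ Quinn ∩ Mateo ∩ Wendy: 09:05-10:50, 14:40-15:40.
Kavya ∩ Quinn ∩ Mateo ∩ Wendy ∩ Nikolai: 09:05-10:50, 14:40-15:40.
Kavya ∩ Quinn ∩ Mateo ∩ Wendy ∩ Nikolai ∩ Tomás: 09:05-10:40, 14:40-15:40.
The first common window of at least 50 minutes is 09:05-10:40, so the earliest start is 09:05.

09:05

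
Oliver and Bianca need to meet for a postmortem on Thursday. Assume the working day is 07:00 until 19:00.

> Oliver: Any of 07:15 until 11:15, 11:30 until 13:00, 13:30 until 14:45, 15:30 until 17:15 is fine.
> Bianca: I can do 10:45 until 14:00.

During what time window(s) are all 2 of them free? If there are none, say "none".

10:45-11:15, 11:30-13:00, 13:30-14:00

Oliver ∩ Bianca: 10:45-11:15, 11:30-13:00, 13:30-14:00.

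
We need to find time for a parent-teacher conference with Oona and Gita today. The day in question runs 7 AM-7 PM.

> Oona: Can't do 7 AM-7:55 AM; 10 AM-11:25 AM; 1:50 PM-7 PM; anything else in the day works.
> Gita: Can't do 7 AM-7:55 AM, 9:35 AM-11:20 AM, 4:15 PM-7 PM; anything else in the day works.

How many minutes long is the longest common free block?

145

Oona free: 07:55-10:00, 11:25-13:50 (invert busy blocks within the working day).
Gita free: 07:55-09:35, 11:20-16:15 (invert busy blocks within the working day).
Oona ∩ Gita: 07:55-09:35, 11:25-13:50.
The longest is 11:25-13:50 at 145 minutes.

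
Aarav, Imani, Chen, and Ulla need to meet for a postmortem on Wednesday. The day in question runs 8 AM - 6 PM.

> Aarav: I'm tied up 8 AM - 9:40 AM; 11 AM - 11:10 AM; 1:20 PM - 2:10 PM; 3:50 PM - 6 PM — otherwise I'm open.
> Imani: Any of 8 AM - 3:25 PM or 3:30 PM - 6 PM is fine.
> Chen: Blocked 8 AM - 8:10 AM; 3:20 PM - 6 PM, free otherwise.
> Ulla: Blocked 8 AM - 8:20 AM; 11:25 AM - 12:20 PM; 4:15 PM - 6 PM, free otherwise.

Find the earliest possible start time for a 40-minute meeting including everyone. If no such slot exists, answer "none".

Aarav free: 09:40-11:00, 11:10-13:20, 14:10-15:50 (invert busy blocks within the working day).
Imani free: 08:00-15:25, 15:30-18:00.
Chen free: 08:10-15:20 (invert busy blocks within the working day).
Ulla free: 08:20-11:25, 12:20-16:15 (invert busy blocks within the working day).
Aarav ∩ Imani: 09:40-11:00, 11:10-13:20, 14:10-15:25, 15:30-15:50.
Aarav ∩ Imani ∩ Chen: 09:40-11:00, 11:10-13:20, 14:10-15:20.
Aarav ∩ Imani ∩ Chen ∩ Ulla: 09:40-11:00, 11:10-11:25, 12:20-13:20, 14:10-15:20.
The first common window of at least 40 minutes is 09:40-11:00, so the earliest start is 09:40.

09:40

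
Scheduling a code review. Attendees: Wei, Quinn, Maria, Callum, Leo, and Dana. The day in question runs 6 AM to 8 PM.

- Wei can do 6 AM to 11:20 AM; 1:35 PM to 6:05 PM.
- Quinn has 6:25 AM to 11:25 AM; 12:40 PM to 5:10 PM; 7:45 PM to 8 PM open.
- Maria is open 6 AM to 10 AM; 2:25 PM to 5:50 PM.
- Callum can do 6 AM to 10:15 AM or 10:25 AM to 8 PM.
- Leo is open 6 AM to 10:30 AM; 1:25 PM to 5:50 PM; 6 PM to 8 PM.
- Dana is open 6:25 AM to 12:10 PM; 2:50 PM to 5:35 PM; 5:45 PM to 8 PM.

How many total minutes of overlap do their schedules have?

355

Wei ∩ Quinn: 06:25-11:20, 13:35-17:10.
Wei ∩ Quinn ∩ Maria: 06:25-10:00, 14:25-17:10.
Wei ∩ Quinn ∩ Maria ∩ Callum: 06:25-10:00, 14:25-17:10.
Wei ∩ Quinn ∩ Maria ∩ Callum ∩ Leo: 06:25-10:00, 14:25-17:10.
Wei ∩ Quinn ∩ Maria ∩ Callum ∩ Leo ∩ Dana: 06:25-10:00, 14:50-17:10.
Summing the common windows: 215 + 140 = 355 minutes.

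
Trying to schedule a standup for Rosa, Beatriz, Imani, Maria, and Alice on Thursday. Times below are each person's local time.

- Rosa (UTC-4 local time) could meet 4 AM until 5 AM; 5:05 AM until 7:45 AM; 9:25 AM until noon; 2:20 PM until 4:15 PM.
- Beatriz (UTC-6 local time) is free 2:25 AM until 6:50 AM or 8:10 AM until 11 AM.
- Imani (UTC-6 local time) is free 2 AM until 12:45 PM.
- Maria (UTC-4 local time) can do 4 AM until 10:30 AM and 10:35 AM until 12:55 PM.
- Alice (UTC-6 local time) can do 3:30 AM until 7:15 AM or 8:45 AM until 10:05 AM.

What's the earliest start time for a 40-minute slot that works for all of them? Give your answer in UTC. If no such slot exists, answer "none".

Rosa in UTC: 08:00-09:00, 09:05-11:45, 13:25-16:00, 18:20-20:15 (add 4h to convert from UTC-4).
Beatriz in UTC: 08:25-12:50, 14:10-17:00 (add 6h to convert from UTC-6).
Imani in UTC: 08:00-18:45 (add 6h to convert from UTC-6).
Maria in UTC: 08:00-14:30, 14:35-16:55 (add 4h to convert from UTC-4).
Alice in UTC: 09:30-13:15, 14:45-16:05 (add 6h to convert from UTC-6).
Rosa ∩ Beatriz: 08:25-09:00, 09:05-11:45, 14:10-16:00.
Rosa ∩ Beatriz ∩ Imani: 08:25-09:00, 09:05-11:45, 14:10-16:00.
Rosa ∩ Beatriz ∩ Imani ∩ Maria: 08:25-09:00, 09:05-11:45, 14:10-14:30, 14:35-16:00.
Rosa ∩ Beatriz ∩ Imani ∩ Maria ∩ Alice: 09:30-11:45, 14:45-16:00.
The first common window of at least 40 minutes is 09:30-11:45, so the earliest start is 09:30.

09:30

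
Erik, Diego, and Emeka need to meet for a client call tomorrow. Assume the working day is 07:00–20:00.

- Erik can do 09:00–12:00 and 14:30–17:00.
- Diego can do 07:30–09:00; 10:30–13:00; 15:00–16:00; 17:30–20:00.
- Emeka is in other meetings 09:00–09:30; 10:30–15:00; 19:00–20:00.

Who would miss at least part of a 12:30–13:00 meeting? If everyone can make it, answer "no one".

Emeka, Erik

Erik free: 09:00-12:00, 14:30-17:00.
Diego free: 07:30-09:00, 10:30-13:00, 15:00-16:00, 17:30-20:00.
Emeka free: 07:00-09:00, 09:30-10:30, 15:00-19:00 (invert busy blocks within the working day).
Erik: not fully free for 12:30-13:00. Diego: free for 12:30-13:00. Emeka: not fully free for 12:30-13:00.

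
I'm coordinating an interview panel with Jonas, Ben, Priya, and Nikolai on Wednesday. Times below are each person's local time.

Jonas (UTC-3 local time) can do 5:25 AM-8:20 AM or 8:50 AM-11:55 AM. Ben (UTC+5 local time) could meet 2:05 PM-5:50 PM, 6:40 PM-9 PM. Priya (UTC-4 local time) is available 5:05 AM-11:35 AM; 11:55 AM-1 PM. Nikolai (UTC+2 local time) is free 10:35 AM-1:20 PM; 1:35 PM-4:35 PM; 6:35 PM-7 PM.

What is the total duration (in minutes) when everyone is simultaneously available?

250

Jonas in UTC: 08:25-11:20, 11:50-14:55 (add 3h to convert from UTC-3).
Ben in UTC: 09:05-12:50, 13:40-16:00 (subtract 5h to convert from UTC+5).
Priya in UTC: 09:05-15:35, 15:55-17:00 (add 4h to convert from UTC-4).
Nikolai in UTC: 08:35-11:20, 11:35-14:35, 16:35-17:00 (subtract 2h to convert from UTC+2).
Jonas ∩ Ben: 09:05-11:20, 11:50-12:50, 13:40-14:55.
Jonas ∩ Ben ∩ Priya: 09:05-11:20, 11:50-12:50, 13:40-14:55.
Jonas ∩ Ben ∩ Priya ∩ Nikolai: 09:05-11:20, 11:50-12:50, 13:40-14:35.
So the common availability across everyone is 09:05-11:20, 11:50-12:50, 13:40-14:35.
Summing the common windows: 135 + 60 + 55 = 250 minutes.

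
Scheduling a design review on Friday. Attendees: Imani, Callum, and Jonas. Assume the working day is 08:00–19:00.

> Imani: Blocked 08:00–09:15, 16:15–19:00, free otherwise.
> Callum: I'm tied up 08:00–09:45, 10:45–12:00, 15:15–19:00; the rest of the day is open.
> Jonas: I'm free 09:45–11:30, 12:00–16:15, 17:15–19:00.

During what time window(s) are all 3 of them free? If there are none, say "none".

09:45-10:45, 12:00-15:15

Imani free: 09:15-16:15 (invert busy blocks within the working day).
Callum free: 09:45-10:45, 12:00-15:15 (invert busy blocks within the working day).
Jonas free: 09:45-11:30, 12:00-16:15, 17:15-19:00.
Imani ∩ Callum: 09:45-10:45, 12:00-15:15.
Imani ∩ Callum ∩ Jonas: 09:45-10:45, 12:00-15:15.
Those are the intersection windows.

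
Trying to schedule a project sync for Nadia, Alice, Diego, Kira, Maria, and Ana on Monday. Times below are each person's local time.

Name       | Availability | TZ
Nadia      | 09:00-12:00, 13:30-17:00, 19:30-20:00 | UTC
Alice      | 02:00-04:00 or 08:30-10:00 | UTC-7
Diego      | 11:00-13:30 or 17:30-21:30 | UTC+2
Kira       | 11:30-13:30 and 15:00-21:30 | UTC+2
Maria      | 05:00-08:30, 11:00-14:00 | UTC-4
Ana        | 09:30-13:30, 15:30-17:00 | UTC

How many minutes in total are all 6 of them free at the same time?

Nadia in UTC: 09:00-12:00, 13:30-17:00, 19:30-20:00.
Alice in UTC: 09:00-11:00, 15:30-17:00 (add 7h to convert from UTC-7).
Diego in UTC: 09:00-11:30, 15:30-19:30 (subtract 2h to convert from UTC+2).
Kira in UTC: 09:30-11:30, 13:00-19:30 (subtract 2h to convert from UTC+2).
Maria in UTC: 09:00-12:30, 15:00-18:00 (add 4h to convert from UTC-4).
Ana in UTC: 09:30-13:30, 15:30-17:00.
Nadia ∩ Alice: 09:00-11:00, 15:30-17:00.
Nadia ∩ Alice ∩ Diego: 09:00-11:00, 15:30-17:00.
Nadia ∩ Alice ∩ Diego ∩ Kira: 09:30-11:00, 15:30-17:00.
Nadia ∩ Alice ∩ Diego ∩ Kira ∩ Maria: 09:30-11:00, 15:30-17:00.
Nadia ∩ Alice ∩ Diego ∩ Kira ∩ Maria ∩ Ana: 09:30-11:00, 15:30-17:00.
So the common availability across everyone is 09:30-11:00, 15:30-17:00.
Summing the common windows: 90 + 90 = 180 minutes.

180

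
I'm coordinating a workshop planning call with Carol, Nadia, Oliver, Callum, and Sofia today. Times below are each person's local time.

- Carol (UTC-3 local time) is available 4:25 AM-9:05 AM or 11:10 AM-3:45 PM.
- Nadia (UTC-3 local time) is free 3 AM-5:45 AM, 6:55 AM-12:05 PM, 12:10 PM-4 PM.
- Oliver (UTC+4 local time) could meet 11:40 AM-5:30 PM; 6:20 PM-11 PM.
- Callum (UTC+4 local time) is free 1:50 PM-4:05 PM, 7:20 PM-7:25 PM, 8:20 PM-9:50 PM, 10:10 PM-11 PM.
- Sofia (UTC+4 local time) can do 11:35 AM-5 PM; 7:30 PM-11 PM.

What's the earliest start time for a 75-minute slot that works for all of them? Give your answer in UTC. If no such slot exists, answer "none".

Carol in UTC: 07:25-12:05, 14:10-18:45 (add 3h to convert from UTC-3).
Nadia in UTC: 06:00-08:45, 09:55-15:05, 15:10-19:00 (add 3h to convert from UTC-3).
Oliver in UTC: 07:40-13:30, 14:20-19:00 (subtract 4h to convert from UTC+4).
Callum in UTC: 09:50-12:05, 15:20-15:25, 16:20-17:50, 18:10-19:00 (subtract 4h to convert from UTC+4).
Sofia in UTC: 07:35-13:00, 15:30-19:00 (subtract 4h to convert from UTC+4).
Carol ∩ Nadia: 07:25-08:45, 09:55-12:05, 14:10-15:05, 15:10-18:45.
Carol ∩ Nadia ∩ Oliver: 07:40-08:45, 09:55-12:05, 14:20-15:05, 15:10-18:45.
Carol ∩ Nadia ∩ Oliver ∩ Callum: 09:55-12:05, 15:20-15:25, 16:20-17:50, 18:10-18:45.
Carol ∩ Nadia ∩ Oliver ∩ Callum ∩ Sofia: 09:55-12:05, 16:20-17:50, 18:10-18:45.
Those are the intersection windows.
The first common window of at least 75 minutes is 09:55-12:05, so the earliest start is 09:55.

09:55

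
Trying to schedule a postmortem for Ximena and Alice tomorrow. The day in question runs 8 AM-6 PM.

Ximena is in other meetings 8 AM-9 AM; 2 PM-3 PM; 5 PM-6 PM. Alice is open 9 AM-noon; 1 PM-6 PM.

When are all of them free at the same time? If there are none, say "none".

09:00-12:00, 13:00-14:00, 15:00-17:00

Ximena free: 09:00-14:00, 15:00-17:00 (invert busy blocks within the working day).
Alice free: 09:00-12:00, 13:00-18:00.
Ximena ∩ Alice: 09:00-12:00, 13:00-14:00, 15:00-17:00.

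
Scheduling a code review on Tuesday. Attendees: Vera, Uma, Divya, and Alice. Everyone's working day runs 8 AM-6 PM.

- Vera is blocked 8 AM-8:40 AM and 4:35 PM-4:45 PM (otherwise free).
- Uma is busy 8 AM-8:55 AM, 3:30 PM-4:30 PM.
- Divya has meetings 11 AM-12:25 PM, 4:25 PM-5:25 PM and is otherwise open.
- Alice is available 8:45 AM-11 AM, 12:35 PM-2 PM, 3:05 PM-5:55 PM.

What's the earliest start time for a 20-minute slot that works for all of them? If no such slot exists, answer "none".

08:55

Vera free: 08:40-16:35, 16:45-18:00 (invert busy blocks within the working day).
Uma free: 08:55-15:30, 16:30-18:00 (invert busy blocks within the working day).
Divya free: 08:00-11:00, 12:25-16:25, 17:25-18:00 (invert busy blocks within the working day).
Alice free: 08:45-11:00, 12:35-14:00, 15:05-17:55.
Vera ∩ Uma: 08:55-15:30, 16:30-16:35, 16:45-18:00.
Vera ∩ Uma ∩ Divya: 08:55-11:00, 12:25-15:30, 17:25-18:00.
Vera ∩ Uma ∩ Divya ∩ Alice: 08:55-11:00, 12:35-14:00, 15:05-15:30, 17:25-17:55.
Those are the intersection windows.
The first common window of at least 20 minutes is 08:55-11:00, so the earliest start is 08:55.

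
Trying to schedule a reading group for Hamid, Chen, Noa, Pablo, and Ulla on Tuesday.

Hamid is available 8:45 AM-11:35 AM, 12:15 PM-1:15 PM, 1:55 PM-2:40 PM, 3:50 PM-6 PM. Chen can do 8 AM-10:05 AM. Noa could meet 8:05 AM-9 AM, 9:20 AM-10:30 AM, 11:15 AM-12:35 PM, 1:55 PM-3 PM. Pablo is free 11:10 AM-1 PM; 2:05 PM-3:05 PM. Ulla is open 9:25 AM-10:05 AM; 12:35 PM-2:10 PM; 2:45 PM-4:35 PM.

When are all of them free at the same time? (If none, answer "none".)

Hamid ∩ Chen: 08:45-10:05.
Hamid ∩ Chen ∩ Noa: 08:45-09:00, 09:20-10:05.
Hamid ∩ Chen ∩ Noa ∩ Pablo: ∅.
Hamid ∩ Chen ∩ Noa ∩ Pablo ∩ Ulla: ∅.
There is no time when everyone is free.

none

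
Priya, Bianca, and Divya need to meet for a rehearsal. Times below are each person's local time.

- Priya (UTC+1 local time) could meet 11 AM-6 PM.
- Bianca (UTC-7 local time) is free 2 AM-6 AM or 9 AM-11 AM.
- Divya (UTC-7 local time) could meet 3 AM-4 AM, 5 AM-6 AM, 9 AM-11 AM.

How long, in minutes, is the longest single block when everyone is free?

Priya in UTC: 10:00-17:00 (subtract 1h to convert from UTC+1).
Bianca in UTC: 09:00-13:00, 16:00-18:00 (add 7h to convert from UTC-7).
Divya in UTC: 10:00-11:00, 12:00-13:00, 16:00-18:00 (add 7h to convert from UTC-7).
Priya ∩ Bianca: 10:00-13:00, 16:00-17:00.
Priya ∩ Bianca ∩ Divya: 10:00-11:00, 12:00-13:00, 16:00-17:00.
The longest is 10:00-11:00 at 60 minutes.

60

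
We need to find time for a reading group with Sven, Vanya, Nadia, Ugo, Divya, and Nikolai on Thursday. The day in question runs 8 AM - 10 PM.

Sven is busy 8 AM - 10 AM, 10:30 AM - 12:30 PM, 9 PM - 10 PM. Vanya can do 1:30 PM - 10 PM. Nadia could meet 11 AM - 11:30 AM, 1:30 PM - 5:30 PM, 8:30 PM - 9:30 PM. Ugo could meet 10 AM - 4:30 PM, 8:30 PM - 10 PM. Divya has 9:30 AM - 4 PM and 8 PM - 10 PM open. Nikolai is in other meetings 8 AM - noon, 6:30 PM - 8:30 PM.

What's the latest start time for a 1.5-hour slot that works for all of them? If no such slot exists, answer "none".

14:30

Sven free: 10:00-10:30, 12:30-21:00 (invert busy blocks within the working day).
Vanya free: 13:30-22:00.
Nadia free: 11:00-11:30, 13:30-17:30, 20:30-21:30.
Ugo free: 10:00-16:30, 20:30-22:00.
Divya free: 09:30-16:00, 20:00-22:00.
Nikolai free: 12:00-18:30, 20:30-22:00 (invert busy blocks within the working day).
Sven ∩ Vanya: 13:30-21:00.
Sven ∩ Vanya ∩ Nadia: 13:30-17:30, 20:30-21:00.
Sven ∩ Vanya ∩ Nadia ∩ Ugo: 13:30-16:30, 20:30-21:00.
Sven ∩ Vanya ∩ Nadia ∩ Ugo ∩ Divya: 13:30-16:00, 20:30-21:00.
Sven ∩ Vanya ∩ Nadia ∩ Ugo ∩ Divya ∩ Nikolai: 13:30-16:00, 20:30-21:00.
The last common window of at least 90 minutes is 13:30-16:00; a 90-minute meeting can start as late as 14:30 and still end by 16:00.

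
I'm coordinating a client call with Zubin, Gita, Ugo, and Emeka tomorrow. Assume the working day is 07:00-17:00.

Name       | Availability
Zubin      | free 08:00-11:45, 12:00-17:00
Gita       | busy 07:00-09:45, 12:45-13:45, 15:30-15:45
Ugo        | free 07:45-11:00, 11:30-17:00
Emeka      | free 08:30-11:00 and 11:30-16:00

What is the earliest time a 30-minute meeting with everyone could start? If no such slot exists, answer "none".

09:45

Zubin free: 08:00-11:45, 12:00-17:00.
Gita free: 09:45-12:45, 13:45-15:30, 15:45-17:00 (invert busy blocks within the working day).
Ugo free: 07:45-11:00, 11:30-17:00.
Emeka free: 08:30-11:00, 11:30-16:00.
Zubin ∩ Gita: 09:45-11:45, 12:00-12:45, 13:45-15:30, 15:45-17:00.
Zubin ∩ Gita ∩ Ugo: 09:45-11:00, 11:30-11:45, 12:00-12:45, 13:45-15:30, 15:45-17:00.
Zubin ∩ Gita ∩ Ugo ∩ Emeka: 09:45-11:00, 11:30-11:45, 12:00-12:45, 13:45-15:30, 15:45-16:00.
The first common window of at least 30 minutes is 09:45-11:00, so the earliest start is 09:45.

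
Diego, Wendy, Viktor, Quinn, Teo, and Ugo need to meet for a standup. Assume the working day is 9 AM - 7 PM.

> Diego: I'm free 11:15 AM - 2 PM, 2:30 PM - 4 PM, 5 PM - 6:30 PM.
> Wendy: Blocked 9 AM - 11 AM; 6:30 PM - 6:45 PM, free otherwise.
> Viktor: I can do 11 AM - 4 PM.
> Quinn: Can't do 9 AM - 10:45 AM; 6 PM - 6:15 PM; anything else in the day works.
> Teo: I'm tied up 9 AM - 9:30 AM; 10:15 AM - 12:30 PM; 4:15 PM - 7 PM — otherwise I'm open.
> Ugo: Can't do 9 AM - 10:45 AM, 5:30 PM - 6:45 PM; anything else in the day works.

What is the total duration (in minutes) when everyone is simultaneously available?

180

Diego free: 11:15-14:00, 14:30-16:00, 17:00-18:30.
Wendy free: 11:00-18:30, 18:45-19:00 (invert busy blocks within the working day).
Viktor free: 11:00-16:00.
Quinn free: 10:45-18:00, 18:15-19:00 (invert busy blocks within the working day).
Teo free: 09:30-10:15, 12:30-16:15 (invert busy blocks within the working day).
Ugo free: 10:45-17:30, 18:45-19:00 (invert busy blocks within the working day).
Diego ∩ Wendy: 11:15-14:00, 14:30-16:00, 17:00-18:30.
Diego ∩ Wendy ∩ Viktor: 11:15-14:00, 14:30-16:00.
Diego ∩ Wendy ∩ Viktor ∩ Quinn: 11:15-14:00, 14:30-16:00.
Diego ∩ Wendy ∩ Viktor ∩ Quinn ∩ Teo: 12:30-14:00, 14:30-16:00.
Diego ∩ Wendy ∩ Viktor ∩ Quinn ∩ Teo ∩ Ugo: 12:30-14:00, 14:30-16:00.
Summing the common windows: 90 + 90 = 180 minutes.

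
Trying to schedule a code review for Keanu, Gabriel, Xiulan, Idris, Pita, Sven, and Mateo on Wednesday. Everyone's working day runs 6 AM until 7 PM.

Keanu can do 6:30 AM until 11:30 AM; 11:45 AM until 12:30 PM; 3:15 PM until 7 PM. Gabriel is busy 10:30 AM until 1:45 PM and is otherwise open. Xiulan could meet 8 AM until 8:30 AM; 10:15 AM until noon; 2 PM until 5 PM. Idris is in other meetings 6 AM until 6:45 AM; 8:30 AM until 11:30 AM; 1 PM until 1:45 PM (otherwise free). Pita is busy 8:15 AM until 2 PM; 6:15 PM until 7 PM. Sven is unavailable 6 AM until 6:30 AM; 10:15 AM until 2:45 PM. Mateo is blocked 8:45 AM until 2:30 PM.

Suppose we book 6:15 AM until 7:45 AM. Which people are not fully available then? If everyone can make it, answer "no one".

Idris, Keanu, Sven, Xiulan

Keanu free: 06:30-11:30, 11:45-12:30, 15:15-19:00.
Gabriel free: 06:00-10:30, 13:45-19:00 (invert busy blocks within the working day).
Xiulan free: 08:00-08:30, 10:15-12:00, 14:00-17:00.
Idris free: 06:45-08:30, 11:30-13:00, 13:45-19:00 (invert busy blocks within the working day).
Pita free: 06:00-08:15, 14:00-18:15 (invert busy blocks within the working day).
Sven free: 06:30-10:15, 14:45-19:00 (invert busy blocks within the working day).
Mateo free: 06:00-08:45, 14:30-19:00 (invert busy blocks within the working day).
Keanu: not fully free for 06:15-07:45. Gabriel: free for 06:15-07:45. Xiulan: not fully free for 06:15-07:45. Idris: not fully free for 06:15-07:45. Pita: free for 06:15-07:45. Sven: not fully free for 06:15-07:45. Mateo: free for 06:15-07:45.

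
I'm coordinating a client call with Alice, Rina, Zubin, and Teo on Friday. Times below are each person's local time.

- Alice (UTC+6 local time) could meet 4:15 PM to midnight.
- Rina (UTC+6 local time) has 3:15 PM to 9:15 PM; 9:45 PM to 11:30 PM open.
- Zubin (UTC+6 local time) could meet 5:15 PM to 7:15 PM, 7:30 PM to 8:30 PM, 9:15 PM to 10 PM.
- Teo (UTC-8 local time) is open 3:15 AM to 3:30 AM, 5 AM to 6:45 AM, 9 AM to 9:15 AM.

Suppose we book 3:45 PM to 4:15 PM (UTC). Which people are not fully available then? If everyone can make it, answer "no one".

Teo, Zubin

Alice in UTC: 10:15-18:00 (subtract 6h to convert from UTC+6).
Rina in UTC: 09:15-15:15, 15:45-17:30 (subtract 6h to convert from UTC+6).
Zubin in UTC: 11:15-13:15, 13:30-14:30, 15:15-16:00 (subtract 6h to convert from UTC+6).
Teo in UTC: 11:15-11:30, 13:00-14:45, 17:00-17:15 (add 8h to convert from UTC-8).
Alice: free for 15:45-16:15. Rina: free for 15:45-16:15. Zubin: not fully free for 15:45-16:15. Teo: not fully free for 15:45-16:15.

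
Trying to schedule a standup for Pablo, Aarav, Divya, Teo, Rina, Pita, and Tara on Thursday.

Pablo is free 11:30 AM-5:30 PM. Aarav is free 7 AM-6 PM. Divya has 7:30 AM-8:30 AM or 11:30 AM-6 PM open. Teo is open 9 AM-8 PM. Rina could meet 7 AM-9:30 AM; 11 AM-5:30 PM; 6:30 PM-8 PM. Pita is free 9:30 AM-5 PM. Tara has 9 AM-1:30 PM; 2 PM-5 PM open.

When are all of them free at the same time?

11:30-13:30, 14:00-17:00

Pablo ∩ Aarav: 11:30-17:30.
Pablo ∩ Aarav ∩ Divya: 11:30-17:30.
Pablo ∩ Aarav ∩ Divya ∩ Teo: 11:30-17:30.
Pablo ∩ Aarav ∩ Divya ∩ Teo ∩ Rina: 11:30-17:30.
Pablo ∩ Aarav ∩ Divya ∩ Teo ∩ Rina ∩ Pita: 11:30-17:00.
Pablo ∩ Aarav ∩ Divya ∩ Teo ∩ Rina ∩ Pita ∩ Tara: 11:30-13:30, 14:00-17:00.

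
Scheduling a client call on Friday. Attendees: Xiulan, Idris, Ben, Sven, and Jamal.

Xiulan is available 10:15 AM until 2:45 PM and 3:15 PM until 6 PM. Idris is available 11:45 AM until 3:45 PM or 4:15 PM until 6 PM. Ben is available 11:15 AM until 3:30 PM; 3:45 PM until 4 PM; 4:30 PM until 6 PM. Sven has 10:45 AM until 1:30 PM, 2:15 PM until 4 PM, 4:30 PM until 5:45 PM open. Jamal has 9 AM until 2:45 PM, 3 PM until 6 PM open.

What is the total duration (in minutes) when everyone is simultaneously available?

225

Xiulan ∩ Idris: 11:45-14:45, 15:15-15:45, 16:15-18:00.
Xiulan ∩ Idris ∩ Ben: 11:45-14:45, 15:15-15:30, 16:30-18:00.
Xiulan ∩ Idris ∩ Ben ∩ Sven: 11:45-13:30, 14:15-14:45, 15:15-15:30, 16:30-17:45.
Xiulan ∩ Idris ∩ Ben ∩ Sven ∩ Jamal: 11:45-13:30, 14:15-14:45, 15:15-15:30, 16:30-17:45.
Those are the intersection windows.
Summing the common windows: 105 + 30 + 15 + 75 = 225 minutes.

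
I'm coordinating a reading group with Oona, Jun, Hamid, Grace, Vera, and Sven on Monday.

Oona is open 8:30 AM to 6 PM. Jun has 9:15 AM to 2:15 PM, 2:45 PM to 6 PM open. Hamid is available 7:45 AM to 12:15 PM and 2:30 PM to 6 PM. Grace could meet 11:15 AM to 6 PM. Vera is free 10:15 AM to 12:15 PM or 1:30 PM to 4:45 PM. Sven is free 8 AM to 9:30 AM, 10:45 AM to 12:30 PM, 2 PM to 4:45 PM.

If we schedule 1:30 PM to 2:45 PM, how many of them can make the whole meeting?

Oona, Grace, and Vera can make the full 13:30-14:45 slot — that's 3.

3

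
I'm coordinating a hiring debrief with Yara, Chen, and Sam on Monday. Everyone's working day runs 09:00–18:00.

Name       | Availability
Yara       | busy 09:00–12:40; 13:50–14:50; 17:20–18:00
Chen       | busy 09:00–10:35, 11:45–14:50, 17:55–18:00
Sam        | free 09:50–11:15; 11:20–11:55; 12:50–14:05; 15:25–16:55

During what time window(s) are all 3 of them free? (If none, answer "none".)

Yara free: 12:40-13:50, 14:50-17:20 (invert busy blocks within the working day).
Chen free: 10:35-11:45, 14:50-17:55 (invert busy blocks within the working day).
Sam free: 09:50-11:15, 11:20-11:55, 12:50-14:05, 15:25-16:55.
Yara ∩ Chen: 14:50-17:20.
Yara ∩ Chen ∩ Sam: 15:25-16:55.
So the common availability across everyone is 15:25-16:55.

15:25-16:55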